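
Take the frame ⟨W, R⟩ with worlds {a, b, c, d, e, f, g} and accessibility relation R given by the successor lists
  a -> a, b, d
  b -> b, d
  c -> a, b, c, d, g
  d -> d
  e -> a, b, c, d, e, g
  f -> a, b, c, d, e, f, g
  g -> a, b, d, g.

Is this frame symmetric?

No

Symmetric: no — a R b but not b R a.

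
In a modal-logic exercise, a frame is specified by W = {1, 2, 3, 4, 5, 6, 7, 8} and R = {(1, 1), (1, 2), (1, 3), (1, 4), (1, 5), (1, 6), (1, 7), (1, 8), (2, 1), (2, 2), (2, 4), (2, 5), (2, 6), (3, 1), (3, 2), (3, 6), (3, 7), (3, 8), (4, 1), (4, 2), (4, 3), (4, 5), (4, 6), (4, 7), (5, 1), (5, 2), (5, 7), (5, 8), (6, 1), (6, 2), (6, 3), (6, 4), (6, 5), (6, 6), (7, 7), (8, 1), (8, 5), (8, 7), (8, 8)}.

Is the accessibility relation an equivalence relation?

No

Reflexive: no — 3 is not related to itself.
Symmetric: no — 1 R 7 but not 7 R 1.
Transitive: no — 2 R 1 and 1 R 3, but not 2 R 3.
So R is not an equivalence relation.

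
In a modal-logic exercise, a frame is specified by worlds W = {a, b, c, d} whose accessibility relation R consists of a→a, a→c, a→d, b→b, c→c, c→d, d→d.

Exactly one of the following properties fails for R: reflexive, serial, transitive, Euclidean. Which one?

Reflexive: yes — every world is R-related to itself.
Serial: yes — every world has a successor (e.g. a R a).
Transitive: yes — every two-step R-path is closed by a direct edge.
Euclidean: no — a R d and a R c, but not d R c.
Only Euclidean fails.

Euclidean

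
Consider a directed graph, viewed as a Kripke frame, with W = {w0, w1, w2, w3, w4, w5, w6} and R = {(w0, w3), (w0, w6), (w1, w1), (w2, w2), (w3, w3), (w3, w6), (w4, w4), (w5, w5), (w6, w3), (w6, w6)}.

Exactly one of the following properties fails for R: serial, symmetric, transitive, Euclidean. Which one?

Serial: yes — every world has a successor (e.g. w0 R w3).
Symmetric: no — w0 R w3 but not w3 R w0.
Transitive: yes — every two-step R-path is closed by a direct edge.
Euclidean: yes — any two successors of a common world are R-related.
Only symmetric fails.

symmetric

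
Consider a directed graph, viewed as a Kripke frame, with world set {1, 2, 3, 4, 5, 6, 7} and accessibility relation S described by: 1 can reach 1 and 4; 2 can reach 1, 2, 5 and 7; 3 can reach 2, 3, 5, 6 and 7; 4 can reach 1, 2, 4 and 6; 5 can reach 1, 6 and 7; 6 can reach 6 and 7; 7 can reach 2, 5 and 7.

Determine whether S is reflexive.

Reflexive: no — 5 is not related to itself.

No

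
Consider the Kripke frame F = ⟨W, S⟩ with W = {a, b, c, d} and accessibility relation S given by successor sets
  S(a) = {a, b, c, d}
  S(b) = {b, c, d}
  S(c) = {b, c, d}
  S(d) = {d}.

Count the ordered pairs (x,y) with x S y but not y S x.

5

Enumerating: (a,b), (a,c), (a,d), (b,d), (c,d).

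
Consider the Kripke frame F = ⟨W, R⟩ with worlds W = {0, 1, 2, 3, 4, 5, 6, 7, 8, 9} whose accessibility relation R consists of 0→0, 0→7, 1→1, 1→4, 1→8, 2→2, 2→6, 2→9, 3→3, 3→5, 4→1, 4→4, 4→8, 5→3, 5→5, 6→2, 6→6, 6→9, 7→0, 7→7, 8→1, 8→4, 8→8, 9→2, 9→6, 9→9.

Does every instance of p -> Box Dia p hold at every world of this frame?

Yes

Axiom B corresponds to the accessibility relation being symmetric.
Symmetric: yes — every pair in R has its reverse in R.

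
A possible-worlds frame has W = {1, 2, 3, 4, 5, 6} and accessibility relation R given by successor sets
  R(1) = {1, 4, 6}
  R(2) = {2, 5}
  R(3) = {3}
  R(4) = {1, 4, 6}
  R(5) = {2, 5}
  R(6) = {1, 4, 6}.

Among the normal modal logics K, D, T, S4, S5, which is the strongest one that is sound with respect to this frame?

S5

Serial (axiom D): yes — every world has a successor (e.g. 1 R 1).
Reflexive (axiom T): yes — every world is R-related to itself.
Transitive (axiom 4): yes — every two-step R-path is closed by a direct edge.
Euclidean (axiom 5): yes — any two successors of a common world are R-related.
So F validates K, D, T, S4, S5. The strongest is S5.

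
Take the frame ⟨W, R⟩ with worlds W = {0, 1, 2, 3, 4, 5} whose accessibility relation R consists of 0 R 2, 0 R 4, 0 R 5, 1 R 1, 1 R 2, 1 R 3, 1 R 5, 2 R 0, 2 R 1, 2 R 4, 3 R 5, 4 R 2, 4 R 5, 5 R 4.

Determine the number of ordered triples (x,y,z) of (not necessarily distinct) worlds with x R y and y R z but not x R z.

19

Enumerating: (0,2,0), (0,2,1), (1,2,0), (1,2,4), (1,5,4), (2,0,2), (2,0,5), (2,1,2), (2,1,3), (2,1,5), (2,4,2), (2,4,5), … and 7 more.
Total: 19.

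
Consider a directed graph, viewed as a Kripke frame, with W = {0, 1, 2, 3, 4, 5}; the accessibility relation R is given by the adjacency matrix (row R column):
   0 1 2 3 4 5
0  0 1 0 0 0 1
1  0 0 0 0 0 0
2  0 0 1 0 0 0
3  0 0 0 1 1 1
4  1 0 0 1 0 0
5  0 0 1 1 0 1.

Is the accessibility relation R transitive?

Transitive: no — 0 R 5 and 5 R 2, but not 0 R 2.

No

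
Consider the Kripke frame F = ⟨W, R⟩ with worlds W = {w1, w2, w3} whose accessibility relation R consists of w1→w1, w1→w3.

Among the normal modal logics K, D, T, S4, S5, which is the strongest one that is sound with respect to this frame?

K

Serial (axiom D): no — w2 has no R-successor.
Reflexive (axiom T): no — w2 is not related to itself.
Transitive (axiom 4): yes — every two-step R-path is closed by a direct edge.
Euclidean (axiom 5): no — w1 R w3 and w1 R w1, but not w3 R w1.
So F validates K; D would additionally require R to be serial. The strongest is K.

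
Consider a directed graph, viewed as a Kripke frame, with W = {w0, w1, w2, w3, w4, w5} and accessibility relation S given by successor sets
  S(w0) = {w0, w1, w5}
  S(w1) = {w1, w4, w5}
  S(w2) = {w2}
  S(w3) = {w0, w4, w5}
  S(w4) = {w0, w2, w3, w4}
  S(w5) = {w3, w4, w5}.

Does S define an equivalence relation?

Reflexive: no — w3 is not related to itself.
Symmetric: no — w0 S w1 but not w1 S w0.
Transitive: no — w0 S w1 and w1 S w4, but not w0 S w4.
So S is not an equivalence relation.

No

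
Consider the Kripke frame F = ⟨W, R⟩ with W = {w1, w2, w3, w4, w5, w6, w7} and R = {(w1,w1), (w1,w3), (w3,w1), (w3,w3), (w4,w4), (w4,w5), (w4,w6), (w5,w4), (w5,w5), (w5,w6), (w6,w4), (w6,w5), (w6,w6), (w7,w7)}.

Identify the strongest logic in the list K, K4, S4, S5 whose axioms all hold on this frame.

K4

Transitive (axiom 4): yes — every two-step R-path is closed by a direct edge.
Reflexive (axiom T): no — w2 is not related to itself.
Euclidean (axiom 5): yes — any two successors of a common world are R-related.
So F validates K, K4; S4 would additionally require R to be reflexive. The strongest is K4.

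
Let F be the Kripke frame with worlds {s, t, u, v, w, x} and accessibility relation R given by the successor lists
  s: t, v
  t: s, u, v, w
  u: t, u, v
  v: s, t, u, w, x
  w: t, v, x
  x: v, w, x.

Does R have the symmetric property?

Yes

Symmetric: yes — every pair in R has its reverse in R.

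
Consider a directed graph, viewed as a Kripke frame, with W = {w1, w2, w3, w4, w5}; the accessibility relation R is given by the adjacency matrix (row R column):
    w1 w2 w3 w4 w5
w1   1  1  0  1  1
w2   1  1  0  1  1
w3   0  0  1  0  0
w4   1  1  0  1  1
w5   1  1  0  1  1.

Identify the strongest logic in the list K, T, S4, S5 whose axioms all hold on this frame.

Reflexive (axiom T): yes — every world is R-related to itself.
Transitive (axiom 4): yes — every two-step R-path is closed by a direct edge.
Euclidean (axiom 5): yes — any two successors of a common world are R-related.
So F validates K, T, S4, S5. The strongest is S5.

S5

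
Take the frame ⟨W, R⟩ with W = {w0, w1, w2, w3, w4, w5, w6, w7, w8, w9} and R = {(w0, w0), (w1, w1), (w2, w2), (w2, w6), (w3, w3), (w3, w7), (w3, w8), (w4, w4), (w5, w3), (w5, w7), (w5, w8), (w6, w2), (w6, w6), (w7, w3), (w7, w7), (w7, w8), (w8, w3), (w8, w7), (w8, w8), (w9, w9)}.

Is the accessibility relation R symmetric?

Symmetric: no — w5 R w3 but not w3 R w5.

No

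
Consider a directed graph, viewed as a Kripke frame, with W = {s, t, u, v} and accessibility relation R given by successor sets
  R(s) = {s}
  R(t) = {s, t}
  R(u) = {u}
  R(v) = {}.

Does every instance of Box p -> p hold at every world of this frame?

Axiom T corresponds to the accessibility relation being reflexive.
Reflexive: no — v is not related to itself.

No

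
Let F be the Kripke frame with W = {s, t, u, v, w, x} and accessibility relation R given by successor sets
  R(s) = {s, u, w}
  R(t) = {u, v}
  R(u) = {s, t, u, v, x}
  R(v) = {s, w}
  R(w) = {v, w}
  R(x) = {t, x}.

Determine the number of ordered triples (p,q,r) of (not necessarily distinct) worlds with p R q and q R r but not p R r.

Enumerating: (s,u,t), (s,u,v), (s,u,x), (s,w,v), (t,u,s), (t,u,t), (t,u,x), (t,v,s), (t,v,w), (u,s,w), (u,v,w), (v,s,u), (v,w,v), (w,v,s), (x,t,u), (x,t,v).

16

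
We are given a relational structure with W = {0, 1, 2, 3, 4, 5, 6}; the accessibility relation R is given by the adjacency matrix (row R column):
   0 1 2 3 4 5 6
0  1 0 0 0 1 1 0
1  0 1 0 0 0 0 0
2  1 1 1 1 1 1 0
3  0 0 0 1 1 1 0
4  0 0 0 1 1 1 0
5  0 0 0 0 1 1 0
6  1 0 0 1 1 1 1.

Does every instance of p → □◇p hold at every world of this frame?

Axiom B corresponds to the accessibility relation being symmetric.
Symmetric: no — 0 R 4 but not 4 R 0.

No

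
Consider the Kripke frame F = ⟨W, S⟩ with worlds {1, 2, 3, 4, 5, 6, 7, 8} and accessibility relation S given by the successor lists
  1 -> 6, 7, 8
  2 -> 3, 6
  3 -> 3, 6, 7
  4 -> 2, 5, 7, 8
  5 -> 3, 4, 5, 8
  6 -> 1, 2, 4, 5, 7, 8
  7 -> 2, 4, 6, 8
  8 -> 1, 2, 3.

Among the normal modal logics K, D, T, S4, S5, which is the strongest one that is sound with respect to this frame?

Serial (axiom D): yes — every world has a successor (e.g. 1 S 6).
Reflexive (axiom T): no — 1 is not related to itself.
Transitive (axiom 4): no — 1 S 6 and 6 S 2, but not 1 S 2.
Euclidean (axiom 5): no — 1 S 8 and 1 S 6, but not 8 S 6.
So F validates K, D; T would additionally require S to be reflexive. The strongest is D.

D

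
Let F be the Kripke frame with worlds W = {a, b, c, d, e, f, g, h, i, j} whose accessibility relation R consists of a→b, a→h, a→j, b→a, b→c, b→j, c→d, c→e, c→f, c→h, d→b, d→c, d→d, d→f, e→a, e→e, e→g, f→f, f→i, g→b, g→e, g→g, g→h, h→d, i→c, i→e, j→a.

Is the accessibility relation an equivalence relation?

No

Reflexive: no — a is not related to itself.
Symmetric: no — a R h but not h R a.
Transitive: no — a R b and b R c, but not a R c.
So R is not an equivalence relation.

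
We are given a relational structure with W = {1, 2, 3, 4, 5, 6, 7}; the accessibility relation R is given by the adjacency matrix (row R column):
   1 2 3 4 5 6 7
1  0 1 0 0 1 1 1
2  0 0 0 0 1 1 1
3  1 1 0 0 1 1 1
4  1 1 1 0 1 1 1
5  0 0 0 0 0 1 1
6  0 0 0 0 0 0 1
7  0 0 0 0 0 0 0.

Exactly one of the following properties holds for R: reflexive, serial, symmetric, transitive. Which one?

Reflexive: no — 1 is not related to itself.
Serial: no — 7 has no R-successor.
Symmetric: no — 1 R 2 but not 2 R 1.
Transitive: yes — every two-step R-path is closed by a direct edge.
Only transitive holds.

transitive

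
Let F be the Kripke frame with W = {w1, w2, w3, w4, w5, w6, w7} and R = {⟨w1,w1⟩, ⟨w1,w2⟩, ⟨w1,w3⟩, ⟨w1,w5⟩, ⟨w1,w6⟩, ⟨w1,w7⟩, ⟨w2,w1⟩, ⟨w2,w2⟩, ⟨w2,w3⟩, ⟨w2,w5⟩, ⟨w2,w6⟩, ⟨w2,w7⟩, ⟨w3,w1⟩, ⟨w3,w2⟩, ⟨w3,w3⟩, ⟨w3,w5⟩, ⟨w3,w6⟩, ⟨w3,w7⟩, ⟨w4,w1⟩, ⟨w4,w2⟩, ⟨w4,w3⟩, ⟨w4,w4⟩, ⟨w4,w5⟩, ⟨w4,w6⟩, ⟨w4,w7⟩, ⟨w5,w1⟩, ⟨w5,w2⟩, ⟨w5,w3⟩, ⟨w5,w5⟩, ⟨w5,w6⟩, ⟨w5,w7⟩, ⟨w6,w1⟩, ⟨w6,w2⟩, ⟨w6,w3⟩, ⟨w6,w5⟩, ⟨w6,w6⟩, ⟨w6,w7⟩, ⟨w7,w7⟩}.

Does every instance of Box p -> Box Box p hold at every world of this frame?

Axiom 4 corresponds to the accessibility relation being transitive.
Transitive: yes — every two-step R-path is closed by a direct edge.

Yes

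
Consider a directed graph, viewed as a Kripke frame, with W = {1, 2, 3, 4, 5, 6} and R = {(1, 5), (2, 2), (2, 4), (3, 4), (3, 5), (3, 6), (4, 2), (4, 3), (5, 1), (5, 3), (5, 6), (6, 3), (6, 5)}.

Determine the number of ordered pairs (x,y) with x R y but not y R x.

0

R is symmetric; there are no such tuples.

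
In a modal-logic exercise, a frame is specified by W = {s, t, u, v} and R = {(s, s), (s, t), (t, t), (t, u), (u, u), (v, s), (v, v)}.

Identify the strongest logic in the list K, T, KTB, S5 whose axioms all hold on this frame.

Reflexive (axiom T): yes — every world is R-related to itself.
Symmetric (axiom B): no — s R t but not t R s.
Euclidean (axiom 5): no — s R t and s R s, but not t R s.
So F validates K, T; KTB would additionally require R to be symmetric. The strongest is T.

T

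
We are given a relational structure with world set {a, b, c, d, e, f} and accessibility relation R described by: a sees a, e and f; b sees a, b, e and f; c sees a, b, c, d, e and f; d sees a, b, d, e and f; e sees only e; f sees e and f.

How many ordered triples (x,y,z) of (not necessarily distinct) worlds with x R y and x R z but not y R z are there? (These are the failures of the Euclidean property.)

Enumerating: (a,e,a), (a,e,f), (a,f,a), (b,a,b), (b,e,a), (b,e,b), (b,e,f), (b,f,a), (b,f,b), (c,a,b), (c,a,c), (c,a,d), … and 23 more.
Total: 35.

35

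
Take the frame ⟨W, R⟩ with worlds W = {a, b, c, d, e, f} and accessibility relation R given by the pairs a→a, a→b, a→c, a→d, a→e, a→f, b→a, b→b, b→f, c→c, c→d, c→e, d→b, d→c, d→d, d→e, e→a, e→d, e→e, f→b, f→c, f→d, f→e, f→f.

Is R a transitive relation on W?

Transitive: no — b R a and a R c, but not b R c.

No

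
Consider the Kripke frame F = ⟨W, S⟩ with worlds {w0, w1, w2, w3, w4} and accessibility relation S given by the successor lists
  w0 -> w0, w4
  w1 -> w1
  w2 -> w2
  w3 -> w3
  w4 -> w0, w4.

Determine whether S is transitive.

Transitive: yes — every two-step S-path is closed by a direct edge.

Yes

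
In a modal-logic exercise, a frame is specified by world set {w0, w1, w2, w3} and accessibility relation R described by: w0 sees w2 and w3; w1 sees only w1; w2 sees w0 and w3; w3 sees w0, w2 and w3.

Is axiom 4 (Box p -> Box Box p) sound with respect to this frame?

Axiom 4 corresponds to the accessibility relation being transitive.
Transitive: no — w0 R w2 and w2 R w0, but not w0 R w0.

No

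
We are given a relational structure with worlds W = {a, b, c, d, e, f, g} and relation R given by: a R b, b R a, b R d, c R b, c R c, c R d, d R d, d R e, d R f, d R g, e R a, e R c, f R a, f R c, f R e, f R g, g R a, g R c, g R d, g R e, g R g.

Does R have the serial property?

Serial: yes — every world has a successor (e.g. a R b).

Yes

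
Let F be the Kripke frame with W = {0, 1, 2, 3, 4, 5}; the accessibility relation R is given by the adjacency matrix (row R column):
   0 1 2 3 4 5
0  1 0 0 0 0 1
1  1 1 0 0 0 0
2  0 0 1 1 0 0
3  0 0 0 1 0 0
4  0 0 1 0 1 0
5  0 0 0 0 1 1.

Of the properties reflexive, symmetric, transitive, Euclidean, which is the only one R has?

Reflexive: yes — every world is R-related to itself.
Symmetric: no — 0 R 5 but not 5 R 0.
Transitive: no — 0 R 5 and 5 R 4, but not 0 R 4.
Euclidean: no — 0 R 5 and 0 R 0, but not 5 R 0.
Only reflexive holds.

reflexive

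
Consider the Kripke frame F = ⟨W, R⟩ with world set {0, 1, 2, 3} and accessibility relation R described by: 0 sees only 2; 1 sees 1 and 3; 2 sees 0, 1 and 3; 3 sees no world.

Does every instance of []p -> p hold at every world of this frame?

Axiom T corresponds to the accessibility relation being reflexive.
Reflexive: no — 0 is not related to itself.

No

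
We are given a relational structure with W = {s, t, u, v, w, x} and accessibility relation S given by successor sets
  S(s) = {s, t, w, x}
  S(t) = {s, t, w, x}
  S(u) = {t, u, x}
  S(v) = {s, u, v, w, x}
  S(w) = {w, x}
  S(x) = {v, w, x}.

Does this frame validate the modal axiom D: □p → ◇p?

Yes

By correspondence theory, D is valid on a frame iff S is serial.
Serial: yes — every world has a successor (e.g. s S s).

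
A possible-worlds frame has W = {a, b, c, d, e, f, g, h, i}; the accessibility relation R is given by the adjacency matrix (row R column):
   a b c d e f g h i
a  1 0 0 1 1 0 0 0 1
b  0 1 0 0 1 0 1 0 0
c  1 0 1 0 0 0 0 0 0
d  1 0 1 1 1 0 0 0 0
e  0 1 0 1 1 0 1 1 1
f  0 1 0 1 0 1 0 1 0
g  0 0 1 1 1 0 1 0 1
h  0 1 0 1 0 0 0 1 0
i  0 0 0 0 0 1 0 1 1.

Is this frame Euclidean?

Euclidean: no — a R d and a R i, but not d R i.

No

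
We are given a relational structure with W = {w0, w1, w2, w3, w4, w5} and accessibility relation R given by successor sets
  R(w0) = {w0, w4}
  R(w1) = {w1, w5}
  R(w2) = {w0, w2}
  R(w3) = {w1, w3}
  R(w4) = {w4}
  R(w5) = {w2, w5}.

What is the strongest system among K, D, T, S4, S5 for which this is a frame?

T

Serial (axiom D): yes — every world has a successor (e.g. w0 R w0).
Reflexive (axiom T): yes — every world is R-related to itself.
Transitive (axiom 4): no — w1 R w5 and w5 R w2, but not w1 R w2.
Euclidean (axiom 5): no — w0 R w4 and w0 R w0, but not w4 R w0.
So F validates K, D, T; S4 would additionally require R to be transitive. The strongest is T.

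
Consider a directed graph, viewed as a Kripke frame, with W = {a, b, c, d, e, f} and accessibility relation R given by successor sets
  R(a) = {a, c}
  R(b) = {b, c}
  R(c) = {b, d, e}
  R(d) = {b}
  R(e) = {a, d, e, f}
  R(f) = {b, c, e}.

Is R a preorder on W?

Reflexive: no — c is not related to itself.
Transitive: no — a R c and c R b, but not a R b.
So R is not a preorder.

No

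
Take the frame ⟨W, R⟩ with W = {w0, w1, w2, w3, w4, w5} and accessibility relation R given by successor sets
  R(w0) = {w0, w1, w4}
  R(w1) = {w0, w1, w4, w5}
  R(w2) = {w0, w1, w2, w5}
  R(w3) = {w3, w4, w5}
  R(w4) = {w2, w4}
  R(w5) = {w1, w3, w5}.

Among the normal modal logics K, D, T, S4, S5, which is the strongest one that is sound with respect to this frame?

T

Serial (axiom D): yes — every world has a successor (e.g. w0 R w0).
Reflexive (axiom T): yes — every world is R-related to itself.
Transitive (axiom 4): no — w0 R w1 and w1 R w5, but not w0 R w5.
Euclidean (axiom 5): no — w0 R w4 and w0 R w1, but not w4 R w1.
So F validates K, D, T; S4 would additionally require R to be transitive. The strongest is T.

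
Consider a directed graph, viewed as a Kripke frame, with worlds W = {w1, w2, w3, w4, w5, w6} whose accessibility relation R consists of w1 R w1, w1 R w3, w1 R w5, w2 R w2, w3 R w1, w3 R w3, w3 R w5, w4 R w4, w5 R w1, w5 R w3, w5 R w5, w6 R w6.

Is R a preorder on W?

Reflexive: yes — every world is R-related to itself.
Transitive: yes — every two-step R-path is closed by a direct edge.
So R is a preorder.

Yes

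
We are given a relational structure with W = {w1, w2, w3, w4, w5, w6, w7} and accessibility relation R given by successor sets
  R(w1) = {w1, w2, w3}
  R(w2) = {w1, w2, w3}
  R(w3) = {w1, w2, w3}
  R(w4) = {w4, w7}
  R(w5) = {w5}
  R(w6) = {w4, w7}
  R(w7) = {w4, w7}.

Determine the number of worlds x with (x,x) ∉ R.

Enumerating: w6.

1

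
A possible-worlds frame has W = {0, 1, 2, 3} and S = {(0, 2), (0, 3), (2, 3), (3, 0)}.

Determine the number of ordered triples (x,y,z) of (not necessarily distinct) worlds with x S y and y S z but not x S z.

4

Enumerating: (0,3,0), (2,3,0), (3,0,2), (3,0,3).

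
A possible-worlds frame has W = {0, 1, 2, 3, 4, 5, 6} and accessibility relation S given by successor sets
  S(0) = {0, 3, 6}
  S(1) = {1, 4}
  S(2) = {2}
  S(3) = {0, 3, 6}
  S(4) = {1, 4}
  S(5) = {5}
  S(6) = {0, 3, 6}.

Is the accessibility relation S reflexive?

Reflexive: yes — every world is S-related to itself.

Yes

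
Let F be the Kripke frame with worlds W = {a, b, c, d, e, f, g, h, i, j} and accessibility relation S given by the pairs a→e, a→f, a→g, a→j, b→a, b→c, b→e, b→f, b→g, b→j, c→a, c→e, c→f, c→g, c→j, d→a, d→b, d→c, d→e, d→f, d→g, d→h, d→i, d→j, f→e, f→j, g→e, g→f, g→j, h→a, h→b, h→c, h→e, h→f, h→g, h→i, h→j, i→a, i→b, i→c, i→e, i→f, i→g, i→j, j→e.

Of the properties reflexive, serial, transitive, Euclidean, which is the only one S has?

Reflexive: no — a is not related to itself.
Serial: no — e has no S-successor.
Transitive: yes — every two-step S-path is closed by a direct edge.
Euclidean: no — a S e and a S f, but not e S f.
Only transitive holds.

transitive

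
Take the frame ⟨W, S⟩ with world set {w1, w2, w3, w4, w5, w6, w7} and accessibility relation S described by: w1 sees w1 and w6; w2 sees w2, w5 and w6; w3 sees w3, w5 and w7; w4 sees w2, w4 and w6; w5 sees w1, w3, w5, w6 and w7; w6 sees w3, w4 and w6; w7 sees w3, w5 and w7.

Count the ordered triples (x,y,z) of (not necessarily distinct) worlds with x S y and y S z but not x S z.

17

Enumerating: (w1,w6,w3), (w1,w6,w4), (w2,w5,w1), (w2,w5,w3), (w2,w5,w7), (w2,w6,w3), (w2,w6,w4), (w3,w5,w1), (w3,w5,w6), (w4,w2,w5), (w4,w6,w3), (w5,w6,w4), (w6,w3,w5), (w6,w3,w7), (w6,w4,w2), (w7,w5,w1), (w7,w5,w6).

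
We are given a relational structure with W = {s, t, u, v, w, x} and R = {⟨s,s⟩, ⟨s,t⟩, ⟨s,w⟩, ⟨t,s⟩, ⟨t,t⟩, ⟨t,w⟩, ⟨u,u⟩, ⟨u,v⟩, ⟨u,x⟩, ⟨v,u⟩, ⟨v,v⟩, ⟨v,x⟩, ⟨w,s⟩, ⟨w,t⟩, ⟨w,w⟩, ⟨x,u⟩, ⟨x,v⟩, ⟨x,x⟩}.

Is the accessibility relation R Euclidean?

Yes

Euclidean: yes — any two successors of a common world are R-related.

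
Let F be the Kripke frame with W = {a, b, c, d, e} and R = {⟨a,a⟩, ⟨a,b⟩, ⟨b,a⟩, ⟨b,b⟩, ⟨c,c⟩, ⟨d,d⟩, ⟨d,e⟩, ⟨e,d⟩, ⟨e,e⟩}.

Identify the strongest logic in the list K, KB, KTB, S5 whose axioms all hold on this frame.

Symmetric (axiom B): yes — every pair in R has its reverse in R.
Reflexive (axiom T): yes — every world is R-related to itself.
Euclidean (axiom 5): yes — any two successors of a common world are R-related.
So F validates K, KB, KTB, S5. The strongest is S5.

S5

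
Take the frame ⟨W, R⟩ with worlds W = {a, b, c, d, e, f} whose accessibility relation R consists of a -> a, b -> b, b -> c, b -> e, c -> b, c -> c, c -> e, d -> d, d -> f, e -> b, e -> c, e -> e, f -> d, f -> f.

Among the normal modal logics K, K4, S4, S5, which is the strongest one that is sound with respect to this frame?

Transitive (axiom 4): yes — every two-step R-path is closed by a direct edge.
Reflexive (axiom T): yes — every world is R-related to itself.
Euclidean (axiom 5): yes — any two successors of a common world are R-related.
So F validates K, K4, S4, S5. The strongest is S5.

S5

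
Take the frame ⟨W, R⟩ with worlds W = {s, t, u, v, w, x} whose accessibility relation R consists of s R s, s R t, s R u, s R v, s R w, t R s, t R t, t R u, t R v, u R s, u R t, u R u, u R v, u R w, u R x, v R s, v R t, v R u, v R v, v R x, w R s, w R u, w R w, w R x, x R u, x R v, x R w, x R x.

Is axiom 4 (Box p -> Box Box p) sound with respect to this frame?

Axiom 4 corresponds to the accessibility relation being transitive.
Transitive: no — s R u and u R x, but not s R x.

No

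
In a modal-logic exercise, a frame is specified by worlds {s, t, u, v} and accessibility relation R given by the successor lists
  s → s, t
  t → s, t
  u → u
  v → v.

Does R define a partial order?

Reflexive: yes — every world is R-related to itself.
Transitive: yes — every two-step R-path is closed by a direct edge.
Antisymmetric: no — s R t and t R s with s ≠ t.
So R is not a partial order.

No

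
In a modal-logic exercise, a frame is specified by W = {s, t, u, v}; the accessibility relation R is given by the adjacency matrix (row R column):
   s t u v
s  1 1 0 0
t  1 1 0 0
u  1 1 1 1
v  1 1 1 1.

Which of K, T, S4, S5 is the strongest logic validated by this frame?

S4

Reflexive (axiom T): yes — every world is R-related to itself.
Transitive (axiom 4): yes — every two-step R-path is closed by a direct edge.
Euclidean (axiom 5): no — u R s and u R v, but not s R v.
So F validates K, T, S4; S5 would additionally require R to be Euclidean. The strongest is S4.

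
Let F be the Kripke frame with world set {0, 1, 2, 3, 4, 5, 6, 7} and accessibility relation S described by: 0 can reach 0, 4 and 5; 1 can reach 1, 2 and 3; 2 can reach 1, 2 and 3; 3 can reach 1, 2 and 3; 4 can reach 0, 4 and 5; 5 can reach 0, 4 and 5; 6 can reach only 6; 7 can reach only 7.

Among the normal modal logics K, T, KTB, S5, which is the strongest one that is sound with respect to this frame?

S5

Reflexive (axiom T): yes — every world is S-related to itself.
Symmetric (axiom B): yes — every pair in S has its reverse in S.
Euclidean (axiom 5): yes — any two successors of a common world are S-related.
So F validates K, T, KTB, S5. The strongest is S5.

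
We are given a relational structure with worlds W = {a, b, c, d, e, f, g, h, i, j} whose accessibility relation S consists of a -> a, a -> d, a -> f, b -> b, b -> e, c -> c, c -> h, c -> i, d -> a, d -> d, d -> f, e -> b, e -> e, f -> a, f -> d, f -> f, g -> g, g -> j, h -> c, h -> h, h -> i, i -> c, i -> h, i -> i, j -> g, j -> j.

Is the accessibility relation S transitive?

Yes

Transitive: yes — every two-step S-path is closed by a direct edge.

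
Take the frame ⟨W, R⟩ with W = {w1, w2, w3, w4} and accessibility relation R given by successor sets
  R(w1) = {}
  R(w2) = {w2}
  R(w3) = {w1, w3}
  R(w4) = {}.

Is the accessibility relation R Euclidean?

Euclidean: no — w3 R w1 and w3 R w1, but not w1 R w1.

No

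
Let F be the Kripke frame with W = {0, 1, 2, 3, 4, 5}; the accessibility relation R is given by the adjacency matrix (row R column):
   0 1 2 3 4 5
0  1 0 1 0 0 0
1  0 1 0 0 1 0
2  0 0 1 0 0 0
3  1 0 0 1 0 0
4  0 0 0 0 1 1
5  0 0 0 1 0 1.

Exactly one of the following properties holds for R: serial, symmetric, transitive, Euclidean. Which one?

serial

Serial: yes — every world has a successor (e.g. 0 R 0).
Symmetric: no — 0 R 2 but not 2 R 0.
Transitive: no — 1 R 4 and 4 R 5, but not 1 R 5.
Euclidean: no — 0 R 2 and 0 R 0, but not 2 R 0.
Only serial holds.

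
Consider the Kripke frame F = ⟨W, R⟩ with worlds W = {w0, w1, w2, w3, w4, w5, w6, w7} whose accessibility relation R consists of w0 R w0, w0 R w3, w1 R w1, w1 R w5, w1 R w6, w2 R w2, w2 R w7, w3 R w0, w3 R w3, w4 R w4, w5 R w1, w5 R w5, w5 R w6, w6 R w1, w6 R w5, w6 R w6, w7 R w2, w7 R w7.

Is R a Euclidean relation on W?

Yes

Euclidean: yes — any two successors of a common world are R-related.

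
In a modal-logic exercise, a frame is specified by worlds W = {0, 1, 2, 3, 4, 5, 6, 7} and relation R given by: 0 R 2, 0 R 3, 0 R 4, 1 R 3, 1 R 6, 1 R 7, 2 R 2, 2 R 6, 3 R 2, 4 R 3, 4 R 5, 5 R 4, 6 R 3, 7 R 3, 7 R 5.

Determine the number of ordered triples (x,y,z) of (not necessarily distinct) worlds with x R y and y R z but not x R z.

Enumerating: (0,2,6), (0,4,5), (1,3,2), (1,7,5), (2,6,3), (3,2,6), (4,3,2), (4,5,4), (5,4,3), (5,4,5), (6,3,2), (7,3,2), (7,5,4).

13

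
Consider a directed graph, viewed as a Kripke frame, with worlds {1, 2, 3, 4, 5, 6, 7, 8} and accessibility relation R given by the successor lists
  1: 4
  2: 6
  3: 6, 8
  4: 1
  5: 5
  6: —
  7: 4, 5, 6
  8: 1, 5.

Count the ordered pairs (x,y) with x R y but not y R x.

8

Enumerating: (2,6), (3,6), (3,8), (7,4), (7,5), (7,6), (8,1), (8,5).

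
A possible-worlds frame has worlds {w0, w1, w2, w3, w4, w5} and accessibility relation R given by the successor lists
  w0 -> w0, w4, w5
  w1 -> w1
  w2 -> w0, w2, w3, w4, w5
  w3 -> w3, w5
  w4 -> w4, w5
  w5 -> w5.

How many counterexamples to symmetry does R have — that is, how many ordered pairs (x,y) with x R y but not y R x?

8

Enumerating: (w0,w4), (w0,w5), (w2,w0), (w2,w3), (w2,w4), (w2,w5), (w3,w5), (w4,w5).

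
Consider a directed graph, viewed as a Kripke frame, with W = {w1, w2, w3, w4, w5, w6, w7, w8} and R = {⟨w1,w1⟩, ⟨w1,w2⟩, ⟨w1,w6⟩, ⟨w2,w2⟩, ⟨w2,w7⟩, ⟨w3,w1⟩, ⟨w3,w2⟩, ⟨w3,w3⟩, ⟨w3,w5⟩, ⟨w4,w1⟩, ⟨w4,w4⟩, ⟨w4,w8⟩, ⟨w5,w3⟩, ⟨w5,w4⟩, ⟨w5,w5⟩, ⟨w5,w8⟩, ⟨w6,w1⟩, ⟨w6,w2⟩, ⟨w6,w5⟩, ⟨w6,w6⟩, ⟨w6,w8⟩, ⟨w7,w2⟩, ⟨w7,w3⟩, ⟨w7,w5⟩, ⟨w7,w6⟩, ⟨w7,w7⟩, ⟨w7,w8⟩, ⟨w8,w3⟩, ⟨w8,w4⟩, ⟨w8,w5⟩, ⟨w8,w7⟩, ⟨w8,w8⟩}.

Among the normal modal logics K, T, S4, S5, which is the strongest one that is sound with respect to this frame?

T

Reflexive (axiom T): yes — every world is R-related to itself.
Transitive (axiom 4): no — w1 R w2 and w2 R w7, but not w1 R w7.
Euclidean (axiom 5): no — w1 R w2 and w1 R w6, but not w2 R w6.
So F validates K, T; S4 would additionally require R to be transitive. The strongest is T.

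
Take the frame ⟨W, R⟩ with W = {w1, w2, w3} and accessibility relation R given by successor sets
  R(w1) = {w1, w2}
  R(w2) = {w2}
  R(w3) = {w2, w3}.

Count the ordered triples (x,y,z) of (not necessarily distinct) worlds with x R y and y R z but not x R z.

0

R is transitive; there are no such tuples.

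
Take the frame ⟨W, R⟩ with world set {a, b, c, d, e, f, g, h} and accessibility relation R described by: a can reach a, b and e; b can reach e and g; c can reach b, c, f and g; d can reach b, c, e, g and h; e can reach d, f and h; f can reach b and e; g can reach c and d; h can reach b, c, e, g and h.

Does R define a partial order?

No

Reflexive: no — b is not related to itself.
Transitive: no — a R b and b R g, but not a R g.
Antisymmetric: no — c R g and g R c with c ≠ g.
So R is not a partial order.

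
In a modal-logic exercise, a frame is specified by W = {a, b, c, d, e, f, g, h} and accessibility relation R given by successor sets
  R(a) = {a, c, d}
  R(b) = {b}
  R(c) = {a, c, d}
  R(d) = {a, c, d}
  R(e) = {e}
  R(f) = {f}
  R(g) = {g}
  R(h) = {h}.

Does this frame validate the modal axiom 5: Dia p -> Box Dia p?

Yes

Axiom 5 corresponds to the accessibility relation being Euclidean.
Euclidean: yes — any two successors of a common world are R-related.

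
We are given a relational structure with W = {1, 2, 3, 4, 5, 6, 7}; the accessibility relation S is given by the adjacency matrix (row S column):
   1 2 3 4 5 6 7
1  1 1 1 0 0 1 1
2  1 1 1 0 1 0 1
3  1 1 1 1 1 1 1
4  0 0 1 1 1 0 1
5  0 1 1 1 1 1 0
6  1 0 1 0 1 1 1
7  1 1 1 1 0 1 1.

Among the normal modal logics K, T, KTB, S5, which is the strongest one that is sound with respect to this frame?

KTB

Reflexive (axiom T): yes — every world is S-related to itself.
Symmetric (axiom B): yes — every pair in S has its reverse in S.
Euclidean (axiom 5): no — 1 S 2 and 1 S 6, but not 2 S 6.
So F validates K, T, KTB; S5 would additionally require S to be Euclidean. The strongest is KTB.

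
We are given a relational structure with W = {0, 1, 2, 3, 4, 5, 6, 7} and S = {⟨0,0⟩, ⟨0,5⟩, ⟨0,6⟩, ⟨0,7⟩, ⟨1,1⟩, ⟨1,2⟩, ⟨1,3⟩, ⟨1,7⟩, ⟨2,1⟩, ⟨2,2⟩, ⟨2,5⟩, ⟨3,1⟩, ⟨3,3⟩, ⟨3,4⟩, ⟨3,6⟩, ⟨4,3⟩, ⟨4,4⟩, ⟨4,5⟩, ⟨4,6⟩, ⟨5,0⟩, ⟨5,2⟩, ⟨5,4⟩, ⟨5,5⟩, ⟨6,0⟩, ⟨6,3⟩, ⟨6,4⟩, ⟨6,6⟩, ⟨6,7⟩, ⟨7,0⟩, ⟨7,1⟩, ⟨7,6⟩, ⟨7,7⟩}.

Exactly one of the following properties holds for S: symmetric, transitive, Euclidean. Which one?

Symmetric: yes — every pair in S has its reverse in S.
Transitive: no — 0 S 5 and 5 S 2, but not 0 S 2.
Euclidean: no — 0 S 5 and 0 S 6, but not 5 S 6.
Only symmetric holds.

symmetric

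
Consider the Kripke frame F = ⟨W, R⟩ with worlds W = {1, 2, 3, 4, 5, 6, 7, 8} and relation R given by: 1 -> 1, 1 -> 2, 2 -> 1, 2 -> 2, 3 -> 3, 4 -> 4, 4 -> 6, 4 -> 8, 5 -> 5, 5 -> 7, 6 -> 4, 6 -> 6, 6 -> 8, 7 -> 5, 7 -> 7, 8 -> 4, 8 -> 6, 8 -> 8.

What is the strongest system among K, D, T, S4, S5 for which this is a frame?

S5

Serial (axiom D): yes — every world has a successor (e.g. 1 R 1).
Reflexive (axiom T): yes — every world is R-related to itself.
Transitive (axiom 4): yes — every two-step R-path is closed by a direct edge.
Euclidean (axiom 5): yes — any two successors of a common world are R-related.
So F validates K, D, T, S4, S5. The strongest is S5.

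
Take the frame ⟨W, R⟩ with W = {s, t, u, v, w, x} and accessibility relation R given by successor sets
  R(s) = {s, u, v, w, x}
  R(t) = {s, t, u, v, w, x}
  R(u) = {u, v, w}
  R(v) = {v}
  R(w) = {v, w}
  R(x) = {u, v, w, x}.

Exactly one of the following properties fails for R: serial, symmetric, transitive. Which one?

symmetric

Serial: yes — every world has a successor (e.g. s R s).
Symmetric: no — s R u but not u R s.
Transitive: yes — every two-step R-path is closed by a direct edge.
Only symmetric fails.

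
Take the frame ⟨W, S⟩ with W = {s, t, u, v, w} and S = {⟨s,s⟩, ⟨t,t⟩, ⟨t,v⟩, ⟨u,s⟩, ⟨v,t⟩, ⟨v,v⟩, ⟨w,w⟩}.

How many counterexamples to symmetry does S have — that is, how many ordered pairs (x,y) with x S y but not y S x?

1

Enumerating: (u,s).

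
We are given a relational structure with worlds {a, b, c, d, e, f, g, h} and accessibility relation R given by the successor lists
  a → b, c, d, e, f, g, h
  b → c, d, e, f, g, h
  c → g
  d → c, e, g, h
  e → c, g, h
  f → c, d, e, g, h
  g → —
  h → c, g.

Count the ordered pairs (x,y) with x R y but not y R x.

Enumerating: (a,b), (a,c), (a,d), (a,e), (a,f), (a,g), (a,h), (b,c), (b,d), (b,e), (b,f), (b,g), … and 16 more.
Total: 28.

28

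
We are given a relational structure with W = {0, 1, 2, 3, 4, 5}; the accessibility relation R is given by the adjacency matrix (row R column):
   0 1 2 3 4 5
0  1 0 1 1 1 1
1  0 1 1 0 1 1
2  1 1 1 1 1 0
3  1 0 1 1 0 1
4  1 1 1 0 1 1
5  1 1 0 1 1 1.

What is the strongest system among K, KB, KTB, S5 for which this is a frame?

Symmetric (axiom B): yes — every pair in R has its reverse in R.
Reflexive (axiom T): yes — every world is R-related to itself.
Euclidean (axiom 5): no — 0 R 2 and 0 R 5, but not 2 R 5.
So F validates K, KB, KTB; S5 would additionally require R to be Euclidean. The strongest is KTB.

KTB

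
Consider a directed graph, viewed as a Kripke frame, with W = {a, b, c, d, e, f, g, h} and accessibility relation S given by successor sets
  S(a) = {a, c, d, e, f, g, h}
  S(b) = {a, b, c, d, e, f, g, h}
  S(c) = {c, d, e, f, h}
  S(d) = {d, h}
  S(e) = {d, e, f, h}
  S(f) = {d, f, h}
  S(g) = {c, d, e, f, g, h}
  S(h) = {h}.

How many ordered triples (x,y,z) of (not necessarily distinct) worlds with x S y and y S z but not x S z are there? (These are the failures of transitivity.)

0

S is transitive; there are no such tuples.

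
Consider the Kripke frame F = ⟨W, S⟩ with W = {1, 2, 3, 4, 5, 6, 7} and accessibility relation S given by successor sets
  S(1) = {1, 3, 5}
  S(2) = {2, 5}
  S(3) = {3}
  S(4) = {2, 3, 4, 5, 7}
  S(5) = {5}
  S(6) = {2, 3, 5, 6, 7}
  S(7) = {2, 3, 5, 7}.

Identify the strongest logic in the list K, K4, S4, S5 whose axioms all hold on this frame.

S4

Transitive (axiom 4): yes — every two-step S-path is closed by a direct edge.
Reflexive (axiom T): yes — every world is S-related to itself.
Euclidean (axiom 5): no — 1 S 3 and 1 S 5, but not 3 S 5.
So F validates K, K4, S4; S5 would additionally require S to be Euclidean. The strongest is S4.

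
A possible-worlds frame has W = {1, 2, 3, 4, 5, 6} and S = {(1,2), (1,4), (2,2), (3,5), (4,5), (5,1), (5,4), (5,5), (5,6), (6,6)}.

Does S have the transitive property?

Transitive: no — 1 S 4 and 4 S 5, but not 1 S 5.

No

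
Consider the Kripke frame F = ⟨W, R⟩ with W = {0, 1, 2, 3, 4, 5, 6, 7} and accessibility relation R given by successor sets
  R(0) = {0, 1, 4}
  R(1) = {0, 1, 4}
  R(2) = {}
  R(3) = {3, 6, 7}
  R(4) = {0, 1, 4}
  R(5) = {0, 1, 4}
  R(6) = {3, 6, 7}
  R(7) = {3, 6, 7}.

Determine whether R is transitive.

Transitive: yes — every two-step R-path is closed by a direct edge.

Yes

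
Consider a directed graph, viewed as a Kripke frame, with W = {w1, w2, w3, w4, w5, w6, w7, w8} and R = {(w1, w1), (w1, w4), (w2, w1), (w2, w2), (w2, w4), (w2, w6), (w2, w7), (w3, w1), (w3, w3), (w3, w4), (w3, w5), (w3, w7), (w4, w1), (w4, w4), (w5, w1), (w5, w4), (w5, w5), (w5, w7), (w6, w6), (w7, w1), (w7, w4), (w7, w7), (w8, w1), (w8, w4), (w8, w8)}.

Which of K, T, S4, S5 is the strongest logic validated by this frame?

Reflexive (axiom T): yes — every world is R-related to itself.
Transitive (axiom 4): yes — every two-step R-path is closed by a direct edge.
Euclidean (axiom 5): no — w2 R w1 and w2 R w6, but not w1 R w6.
So F validates K, T, S4; S5 would additionally require R to be Euclidean. The strongest is S4.

S4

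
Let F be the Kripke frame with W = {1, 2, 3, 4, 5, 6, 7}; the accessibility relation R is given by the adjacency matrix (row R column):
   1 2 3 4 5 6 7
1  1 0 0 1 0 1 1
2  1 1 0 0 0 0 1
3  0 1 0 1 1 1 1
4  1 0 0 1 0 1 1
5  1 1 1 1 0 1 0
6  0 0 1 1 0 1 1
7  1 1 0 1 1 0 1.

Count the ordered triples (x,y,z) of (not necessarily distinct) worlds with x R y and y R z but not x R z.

32

Enumerating: (1,6,3), (1,7,2), (1,7,5), (2,1,4), (2,1,6), (2,7,4), (2,7,5), (3,2,1), (3,4,1), (3,5,1), (3,5,3), (3,6,3), … and 20 more.
Total: 32.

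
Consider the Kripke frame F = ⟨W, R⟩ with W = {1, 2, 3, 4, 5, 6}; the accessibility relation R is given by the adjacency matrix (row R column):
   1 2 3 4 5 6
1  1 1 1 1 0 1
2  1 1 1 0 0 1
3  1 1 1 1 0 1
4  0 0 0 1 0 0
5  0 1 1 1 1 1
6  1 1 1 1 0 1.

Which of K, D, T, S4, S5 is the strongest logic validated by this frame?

Serial (axiom D): yes — every world has a successor (e.g. 1 R 1).
Reflexive (axiom T): yes — every world is R-related to itself.
Transitive (axiom 4): no — 2 R 1 and 1 R 4, but not 2 R 4.
Euclidean (axiom 5): no — 1 R 2 and 1 R 4, but not 2 R 4.
So F validates K, D, T; S4 would additionally require R to be transitive. The strongest is T.

T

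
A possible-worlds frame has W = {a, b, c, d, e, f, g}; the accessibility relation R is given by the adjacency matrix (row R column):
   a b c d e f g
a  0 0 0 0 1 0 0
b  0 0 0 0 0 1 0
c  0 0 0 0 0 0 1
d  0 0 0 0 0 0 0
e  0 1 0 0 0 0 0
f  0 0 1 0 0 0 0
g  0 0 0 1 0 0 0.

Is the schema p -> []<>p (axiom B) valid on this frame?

No

By correspondence theory, B is valid on a frame iff R is symmetric.
Symmetric: no — a R e but not e R a.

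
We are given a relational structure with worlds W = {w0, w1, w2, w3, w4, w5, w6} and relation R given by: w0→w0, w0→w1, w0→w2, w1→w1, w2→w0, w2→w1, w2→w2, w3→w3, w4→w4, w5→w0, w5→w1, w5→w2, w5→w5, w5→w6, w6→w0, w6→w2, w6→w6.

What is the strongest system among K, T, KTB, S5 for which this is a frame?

Reflexive (axiom T): yes — every world is R-related to itself.
Symmetric (axiom B): no — w0 R w1 but not w1 R w0.
Euclidean (axiom 5): no — w0 R w1 and w0 R w2, but not w1 R w2.
So F validates K, T; KTB would additionally require R to be symmetric. The strongest is T.

T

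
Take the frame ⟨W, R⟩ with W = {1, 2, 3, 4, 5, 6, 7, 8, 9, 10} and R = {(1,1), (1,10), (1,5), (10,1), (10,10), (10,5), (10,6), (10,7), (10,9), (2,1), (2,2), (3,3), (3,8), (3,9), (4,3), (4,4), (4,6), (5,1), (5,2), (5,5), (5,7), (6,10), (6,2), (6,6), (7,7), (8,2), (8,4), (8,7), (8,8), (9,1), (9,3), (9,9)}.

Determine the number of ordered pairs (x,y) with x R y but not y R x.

14

Enumerating: (10,5), (10,7), (10,9), (2,1), (3,8), (4,3), (4,6), (5,2), (5,7), (6,2), (8,2), (8,4), (8,7), (9,1).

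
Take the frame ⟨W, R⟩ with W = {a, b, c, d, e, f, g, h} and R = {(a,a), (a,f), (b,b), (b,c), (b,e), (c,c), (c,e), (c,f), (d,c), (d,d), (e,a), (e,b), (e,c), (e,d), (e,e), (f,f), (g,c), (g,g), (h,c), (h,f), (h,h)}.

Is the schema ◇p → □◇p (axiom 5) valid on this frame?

By correspondence theory, 5 is valid on a frame iff R is Euclidean.
Euclidean: no — c R e and c R f, but not e R f.

No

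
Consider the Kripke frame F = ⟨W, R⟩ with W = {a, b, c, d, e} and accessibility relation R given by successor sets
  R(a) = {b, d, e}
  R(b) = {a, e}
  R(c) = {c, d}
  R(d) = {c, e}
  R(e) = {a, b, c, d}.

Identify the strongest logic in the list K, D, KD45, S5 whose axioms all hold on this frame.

D

Serial (axiom D): yes — every world has a successor (e.g. a R b).
Euclidean (axiom 5): no — a R b and a R d, but not b R d.
Transitive (axiom 4): no — a R d and d R c, but not a R c.
Reflexive (axiom T): no — a is not related to itself.
So F validates K, D; KD45 would additionally require R to be Euclidean and transitive. The strongest is D.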